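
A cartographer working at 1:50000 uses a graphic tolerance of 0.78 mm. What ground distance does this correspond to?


ground = 0.78 mm * 50000 / 1000 = 39.0 m

39.0 m


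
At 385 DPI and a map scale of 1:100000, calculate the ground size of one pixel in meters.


pixel_cm = 2.54 / 385 ≈ 0.006597 cm
ground = pixel_cm * 100000 / 100 = 2.54 * 100000 / (385 * 100) = 254000 / 38500 ≈ 6.6 m

6.6 m


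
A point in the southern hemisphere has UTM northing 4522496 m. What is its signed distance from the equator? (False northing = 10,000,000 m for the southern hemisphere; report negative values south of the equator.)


For southern: actual = 4522496 - 10000000 = -5477504 m

-5477504 m


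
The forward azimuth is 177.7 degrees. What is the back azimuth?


back azimuth = (177.7 + 180) mod 360 = 357.7 degrees

357.7 degrees


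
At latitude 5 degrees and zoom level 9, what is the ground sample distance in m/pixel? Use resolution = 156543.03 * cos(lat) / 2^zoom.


res = 156543.03 * cos(5) / 2^9 = 156543.03 * 0.9961947 / 512 = 304.58 m/pixel

304.58 m/pixel


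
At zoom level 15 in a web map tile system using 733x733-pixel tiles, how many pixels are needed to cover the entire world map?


tiles per axis = 2^15 = 32768
total tiles = 32768^2 = 1073741824
pixels per axis = 32768 * 733 = 24018944
total pixels = 24018944^2 = 576909670875136

576909670875136 pixels


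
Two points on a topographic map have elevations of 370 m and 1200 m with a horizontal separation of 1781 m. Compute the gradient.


gradient = (1200 - 370) / 1781 = 830 / 1781 = 0.466

0.466


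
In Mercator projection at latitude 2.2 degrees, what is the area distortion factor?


area_distortion = 1/cos^2(2.2) = 1.001

1.001


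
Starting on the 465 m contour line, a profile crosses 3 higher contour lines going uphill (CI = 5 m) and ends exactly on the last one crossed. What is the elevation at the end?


elevation = 465 + 3 * 5 = 480 m

480 m


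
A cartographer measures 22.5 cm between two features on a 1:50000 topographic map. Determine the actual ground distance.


ground = 22.5 cm * 50000 / 100 = 11250.0 m = 11.25 km

11.25 km


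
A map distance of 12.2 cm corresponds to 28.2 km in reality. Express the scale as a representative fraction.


ground = 28.2 km = 2820000 cm; RF denominator = ground / map = 2820000 / 12.2 ≈ 231148; RF = 1:231148

1:231148


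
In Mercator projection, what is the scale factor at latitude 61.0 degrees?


SF = 1 / cos(61.0) = 1 / 0.48481 = 2.063

2.063


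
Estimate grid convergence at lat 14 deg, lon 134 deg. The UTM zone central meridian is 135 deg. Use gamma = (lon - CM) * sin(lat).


gamma = (134 - 135) * sin(14) = -1 * 0.241922 = -0.242 degrees

-0.242 degrees


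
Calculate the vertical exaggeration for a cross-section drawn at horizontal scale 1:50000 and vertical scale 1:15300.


VE = horizontal_scale / vertical_scale = 50000 / 15300 ≈ 3.3

3.3x


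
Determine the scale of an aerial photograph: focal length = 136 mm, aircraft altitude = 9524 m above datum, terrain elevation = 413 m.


scale = f / (H - h) = 136 mm / 9111 m = 136 / 9111000 = 1:66993

1:66993


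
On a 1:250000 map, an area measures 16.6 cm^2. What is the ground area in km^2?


ground_area = 16.6 * (250000/100)^2 = 103750000.0 m^2 = 103.75 km^2

103.75 km^2


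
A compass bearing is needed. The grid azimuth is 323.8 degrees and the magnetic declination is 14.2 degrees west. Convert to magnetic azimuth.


magnetic azimuth = grid azimuth - declination (east +ve)
mag_az = 323.8 - -14.2 = 338.0 degrees

338.0 degrees


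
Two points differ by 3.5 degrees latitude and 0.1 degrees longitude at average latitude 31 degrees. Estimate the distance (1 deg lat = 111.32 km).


dlat_km = 3.5 * 111.32 = 389.62
dlon_km = 0.1 * 111.32 * cos(31) ≈ 9.542
dist = sqrt(389.62^2 + 9.542^2) ≈ 389.7 km

389.7 km


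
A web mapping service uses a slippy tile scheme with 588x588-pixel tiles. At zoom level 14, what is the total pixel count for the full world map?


tiles per axis = 2^14 = 16384
total tiles = 16384^2 = 268435456
pixels per axis = 16384 * 588 = 9633792
total pixels = 9633792^2 = 92809948299264

92809948299264 pixels


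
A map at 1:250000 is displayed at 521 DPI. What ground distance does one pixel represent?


pixel_cm = 2.54 / 521 ≈ 0.004875 cm
ground = pixel_cm * 250000 / 100 = 2.54 * 250000 / (521 * 100) = 635000 / 52100 ≈ 12.19 m

12.19 m


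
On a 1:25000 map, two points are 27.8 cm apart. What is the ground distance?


ground = 27.8 cm * 25000 / 100 = 6950.0 m = 6.95 km

6.95 km


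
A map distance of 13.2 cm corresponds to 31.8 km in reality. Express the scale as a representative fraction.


ground = 31.8 km = 3180000 cm; RF denominator = ground / map = 3180000 / 13.2 ≈ 240909; RF = 1:240909

1:240909


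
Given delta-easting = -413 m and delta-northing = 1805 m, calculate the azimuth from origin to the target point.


az = atan2(-413, 1805) = -12.9 deg
adjusted to 0-360: 347.1 degrees

347.1 degrees


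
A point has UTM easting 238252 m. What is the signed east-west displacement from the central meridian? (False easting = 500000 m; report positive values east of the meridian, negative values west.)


displacement = 238252 - 500000 = -261748 m

-261748 m


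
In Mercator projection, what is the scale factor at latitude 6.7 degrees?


SF = 1 / cos(6.7) = 1 / 0.993171 = 1.007

1.007


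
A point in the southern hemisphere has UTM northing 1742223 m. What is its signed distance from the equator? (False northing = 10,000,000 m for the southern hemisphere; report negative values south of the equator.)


For southern: actual = 1742223 - 10000000 = -8257777 m

-8257777 m


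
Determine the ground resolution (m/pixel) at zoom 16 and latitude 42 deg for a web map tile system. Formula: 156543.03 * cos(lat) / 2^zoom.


res = 156543.03 * cos(42) / 2^16 = 156543.03 * 0.74314483 / 65536 = 1.78 m/pixel

1.78 m/pixel


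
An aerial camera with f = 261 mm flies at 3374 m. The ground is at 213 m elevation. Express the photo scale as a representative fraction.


scale = f / (H - h) = 261 mm / 3161 m = 261 / 3161000 = 1:12111

1:12111


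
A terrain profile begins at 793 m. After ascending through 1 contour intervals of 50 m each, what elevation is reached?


elevation = 793 + 1 * 50 = 843 m

843 m


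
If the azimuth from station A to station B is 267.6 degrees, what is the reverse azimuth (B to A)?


back azimuth = (267.6 + 180) mod 360 = 87.6 degrees

87.6 degrees


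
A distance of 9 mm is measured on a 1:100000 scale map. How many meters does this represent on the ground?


ground = 9 mm * 100000 / 1000 = 900.0 m

900.0 m


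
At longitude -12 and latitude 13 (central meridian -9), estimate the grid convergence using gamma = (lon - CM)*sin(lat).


gamma = (-12 - -9) * sin(13) = -3 * 0.224951 = -0.675 degrees

-0.675 degrees


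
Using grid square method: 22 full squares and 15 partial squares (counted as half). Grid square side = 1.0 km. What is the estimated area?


effective squares = 22 + 15 * 0.5 = 29.5
area = 29.5 * 1.0 = 29.5 km^2

29.5 km^2


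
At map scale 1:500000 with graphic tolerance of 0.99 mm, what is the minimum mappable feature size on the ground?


ground = 0.99 mm * 500000 / 1000 = 495.0 m

495.0 m


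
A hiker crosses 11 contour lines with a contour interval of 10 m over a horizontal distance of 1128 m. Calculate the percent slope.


elevation change = 11 * 10 = 110 m
slope = 110 / 1128 * 100 = 9.8%

9.8%


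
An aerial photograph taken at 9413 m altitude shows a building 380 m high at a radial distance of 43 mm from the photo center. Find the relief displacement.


d = h * r / H = 380 * 43 / 9413 = 1.74 mm

1.74 mm


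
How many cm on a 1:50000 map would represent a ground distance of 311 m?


map_cm = 311 * 100 / 50000 = 0.622 cm ≈ 0.62 cm

0.62 cm


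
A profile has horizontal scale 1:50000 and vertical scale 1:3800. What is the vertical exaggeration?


VE = horizontal_scale / vertical_scale = 50000 / 3800 ≈ 13.2

13.2x


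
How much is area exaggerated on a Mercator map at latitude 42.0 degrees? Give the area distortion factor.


area_distortion = 1/cos^2(42.0) = 1.811

1.811


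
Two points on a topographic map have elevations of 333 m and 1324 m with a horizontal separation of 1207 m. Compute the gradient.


gradient = (1324 - 333) / 1207 = 991 / 1207 = 0.821

0.821


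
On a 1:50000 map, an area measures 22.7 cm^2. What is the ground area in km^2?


ground_area = 22.7 * (50000/100)^2 = 5675000.0 m^2 = 5.675 km^2

5.675 km^2


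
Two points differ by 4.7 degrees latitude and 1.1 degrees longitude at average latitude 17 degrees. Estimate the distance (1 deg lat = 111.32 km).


dlat_km = 4.7 * 111.32 = 523.204
dlon_km = 1.1 * 111.32 * cos(17) ≈ 117.101
dist = sqrt(523.204^2 + 117.101^2) ≈ 536.1 km

536.1 km


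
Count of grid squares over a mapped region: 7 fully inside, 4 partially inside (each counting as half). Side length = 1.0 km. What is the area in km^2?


effective squares = 7 + 4 * 0.5 = 9.0
area = 9.0 * 1.0 = 9.0 km^2

9.0 km^2


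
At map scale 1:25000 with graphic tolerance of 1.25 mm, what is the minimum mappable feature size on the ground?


ground = 1.25 mm * 25000 / 1000 = 31.25 m

31.25 m


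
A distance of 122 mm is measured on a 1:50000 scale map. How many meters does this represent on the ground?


ground = 122 mm * 50000 / 1000 = 6100.0 m

6100.0 m


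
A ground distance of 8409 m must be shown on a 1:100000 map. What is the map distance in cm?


map_cm = 8409 * 100 / 100000 = 8.409 cm ≈ 8.41 cm

8.41 cm


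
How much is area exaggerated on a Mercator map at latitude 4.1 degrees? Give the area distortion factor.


area_distortion = 1/cos^2(4.1) = 1.005

1.005


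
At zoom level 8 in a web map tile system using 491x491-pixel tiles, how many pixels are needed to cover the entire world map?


tiles per axis = 2^8 = 256
total tiles = 256^2 = 65536
pixels per axis = 256 * 491 = 125696
total pixels = 125696^2 = 15799484416

15799484416 pixels


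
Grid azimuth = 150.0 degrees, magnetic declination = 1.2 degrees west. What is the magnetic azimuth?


magnetic azimuth = grid azimuth - declination (east +ve)
mag_az = 150.0 - -1.2 = 151.2 degrees

151.2 degrees


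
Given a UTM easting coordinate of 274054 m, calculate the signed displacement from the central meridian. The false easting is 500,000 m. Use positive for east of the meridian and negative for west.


displacement = 274054 - 500000 = -225946 m

-225946 m


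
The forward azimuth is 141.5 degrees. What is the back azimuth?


back azimuth = (141.5 + 180) mod 360 = 321.5 degrees

321.5 degrees


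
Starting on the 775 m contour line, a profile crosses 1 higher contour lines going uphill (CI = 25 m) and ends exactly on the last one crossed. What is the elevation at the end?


elevation = 775 + 1 * 25 = 800 m

800 m


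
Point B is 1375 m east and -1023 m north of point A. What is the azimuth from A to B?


az = atan2(1375, -1023) = 126.6 deg
adjusted to 0-360: 126.6 degrees

126.6 degrees


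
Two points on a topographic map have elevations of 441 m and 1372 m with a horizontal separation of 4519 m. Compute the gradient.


gradient = (1372 - 441) / 4519 = 931 / 4519 = 0.206

0.206


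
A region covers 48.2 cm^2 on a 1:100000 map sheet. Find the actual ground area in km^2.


ground_area = 48.2 * (100000/100)^2 = 48200000.0 m^2 = 48.2 km^2

48.2 km^2


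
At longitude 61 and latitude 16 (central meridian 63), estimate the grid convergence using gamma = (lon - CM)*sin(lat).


gamma = (61 - 63) * sin(16) = -2 * 0.275637 = -0.551 degrees

-0.551 degrees


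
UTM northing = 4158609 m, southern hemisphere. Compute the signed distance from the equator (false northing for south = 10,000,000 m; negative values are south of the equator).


For southern: actual = 4158609 - 10000000 = -5841391 m

-5841391 m


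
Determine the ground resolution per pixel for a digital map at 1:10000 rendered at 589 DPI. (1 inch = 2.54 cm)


pixel_cm = 2.54 / 589 ≈ 0.004312 cm
ground = pixel_cm * 10000 / 100 = 2.54 * 10000 / (589 * 100) = 25400 / 58900 ≈ 0.43 m

0.43 m


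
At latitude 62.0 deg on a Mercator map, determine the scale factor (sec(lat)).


SF = 1 / cos(62.0) = 1 / 0.469472 = 2.13

2.13


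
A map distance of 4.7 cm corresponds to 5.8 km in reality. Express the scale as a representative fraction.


ground = 5.8 km = 580000 cm; RF denominator = ground / map = 580000 / 4.7 ≈ 123404; RF = 1:123404

1:123404


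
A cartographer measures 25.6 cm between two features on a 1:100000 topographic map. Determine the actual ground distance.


ground = 25.6 cm * 100000 / 100 = 25600.0 m = 25.6 km

25.6 km


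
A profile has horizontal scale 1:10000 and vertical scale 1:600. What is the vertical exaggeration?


VE = horizontal_scale / vertical_scale = 10000 / 600 ≈ 16.7

16.7x


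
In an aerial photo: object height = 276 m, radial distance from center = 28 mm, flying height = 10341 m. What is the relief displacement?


d = h * r / H = 276 * 28 / 10341 = 0.75 mm

0.75 mm


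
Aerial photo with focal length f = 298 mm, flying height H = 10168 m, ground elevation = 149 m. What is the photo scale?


scale = f / (H - h) = 298 mm / 10019 m = 298 / 10019000 = 1:33621

1:33621


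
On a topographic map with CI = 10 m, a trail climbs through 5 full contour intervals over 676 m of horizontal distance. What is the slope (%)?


elevation change = 5 * 10 = 50 m
slope = 50 / 676 * 100 = 7.4%

7.4%


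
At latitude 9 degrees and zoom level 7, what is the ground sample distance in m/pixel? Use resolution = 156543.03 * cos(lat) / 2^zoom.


res = 156543.03 * cos(9) / 2^7 = 156543.03 * 0.98768834 / 128 = 1207.94 m/pixel

1207.94 m/pixel


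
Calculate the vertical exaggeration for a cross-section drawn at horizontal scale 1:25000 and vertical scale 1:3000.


VE = horizontal_scale / vertical_scale = 25000 / 3000 ≈ 8.3

8.3x


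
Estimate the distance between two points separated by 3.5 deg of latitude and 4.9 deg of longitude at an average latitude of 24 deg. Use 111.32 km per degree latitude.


dlat_km = 3.5 * 111.32 = 389.62
dlon_km = 4.9 * 111.32 * cos(24) ≈ 498.31
dist = sqrt(389.62^2 + 498.31^2) ≈ 632.5 km

632.5 km


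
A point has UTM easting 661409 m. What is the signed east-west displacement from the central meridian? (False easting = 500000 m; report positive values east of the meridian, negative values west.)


displacement = 661409 - 500000 = 161409 m

161409 m


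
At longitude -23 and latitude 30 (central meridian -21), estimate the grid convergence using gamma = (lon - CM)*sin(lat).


gamma = (-23 - -21) * sin(30) = -2 * 0.5 = -1.0 degrees

-1.0 degrees


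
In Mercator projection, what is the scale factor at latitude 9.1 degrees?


SF = 1 / cos(9.1) = 1 / 0.987414 = 1.013

1.013


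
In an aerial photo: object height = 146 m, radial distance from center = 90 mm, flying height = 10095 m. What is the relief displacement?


d = h * r / H = 146 * 90 / 10095 = 1.3 mm

1.3 mm


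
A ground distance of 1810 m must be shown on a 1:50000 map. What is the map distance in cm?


map_cm = 1810 * 100 / 50000 = 3.62 cm

3.62 cm


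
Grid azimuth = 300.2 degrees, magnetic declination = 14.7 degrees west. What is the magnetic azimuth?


magnetic azimuth = grid azimuth - declination (east +ve)
mag_az = 300.2 - -14.7 = 314.9 degrees

314.9 degrees


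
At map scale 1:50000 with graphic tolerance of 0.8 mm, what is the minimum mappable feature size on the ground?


ground = 0.8 mm * 50000 / 1000 = 40.0 m

40.0 m


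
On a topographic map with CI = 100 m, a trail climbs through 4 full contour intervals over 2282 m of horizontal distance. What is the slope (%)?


elevation change = 4 * 100 = 400 m
slope = 400 / 2282 * 100 = 17.5%

17.5%


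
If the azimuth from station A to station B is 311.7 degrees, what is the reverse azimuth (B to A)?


back azimuth = (311.7 + 180) mod 360 = 131.7 degrees

131.7 degrees


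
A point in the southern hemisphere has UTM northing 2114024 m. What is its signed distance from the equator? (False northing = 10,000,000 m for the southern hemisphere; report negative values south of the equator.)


For southern: actual = 2114024 - 10000000 = -7885976 m

-7885976 m


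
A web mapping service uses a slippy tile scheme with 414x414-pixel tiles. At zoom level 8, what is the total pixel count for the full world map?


tiles per axis = 2^8 = 256
total tiles = 256^2 = 65536
pixels per axis = 256 * 414 = 105984
total pixels = 105984^2 = 11232608256

11232608256 pixels


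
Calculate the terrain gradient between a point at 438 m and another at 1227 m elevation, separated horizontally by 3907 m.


gradient = (1227 - 438) / 3907 = 789 / 3907 = 0.2019

0.2019


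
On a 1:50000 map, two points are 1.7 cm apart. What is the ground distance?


ground = 1.7 cm * 50000 / 100 = 850.0 m

850.0 m


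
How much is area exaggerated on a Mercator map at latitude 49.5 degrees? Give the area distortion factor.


area_distortion = 1/cos^2(49.5) = 2.371

2.371


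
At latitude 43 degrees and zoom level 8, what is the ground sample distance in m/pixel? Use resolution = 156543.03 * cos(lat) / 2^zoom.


res = 156543.03 * cos(43) / 2^8 = 156543.03 * 0.7313537 / 256 = 447.22 m/pixel

447.22 m/pixel


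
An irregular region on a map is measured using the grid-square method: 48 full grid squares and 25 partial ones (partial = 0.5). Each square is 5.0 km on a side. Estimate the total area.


effective squares = 48 + 25 * 0.5 = 60.5
area = 60.5 * 25.0 = 1512.5 km^2

1512.5 km^2


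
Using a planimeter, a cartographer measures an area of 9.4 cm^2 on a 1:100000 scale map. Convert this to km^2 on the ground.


ground_area = 9.4 * (100000/100)^2 = 9400000.0 m^2 = 9.4 km^2

9.4 km^2


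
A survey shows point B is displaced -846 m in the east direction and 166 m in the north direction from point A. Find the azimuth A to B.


az = atan2(-846, 166) = -78.9 deg
adjusted to 0-360: 281.1 degrees

281.1 degrees


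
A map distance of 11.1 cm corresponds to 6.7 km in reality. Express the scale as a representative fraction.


ground = 6.7 km = 670000 cm; RF denominator = ground / map = 670000 / 11.1 ≈ 60360; RF = 1:60360

1:60360


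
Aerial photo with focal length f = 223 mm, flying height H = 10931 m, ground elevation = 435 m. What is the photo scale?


scale = f / (H - h) = 223 mm / 10496 m = 223 / 10496000 = 1:47067

1:47067


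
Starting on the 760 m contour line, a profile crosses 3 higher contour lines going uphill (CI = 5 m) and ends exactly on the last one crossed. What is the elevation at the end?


elevation = 760 + 3 * 5 = 775 m

775 m


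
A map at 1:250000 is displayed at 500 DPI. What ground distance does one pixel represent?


pixel_cm = 2.54 / 500 = 0.00508 cm
ground = pixel_cm * 250000 / 100 = 2.54 * 250000 / (500 * 100) = 635000 / 50000 = 12.7 m

12.7 m


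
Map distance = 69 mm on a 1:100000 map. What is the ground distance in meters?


ground = 69 mm * 100000 / 1000 = 6900.0 m

6900.0 m


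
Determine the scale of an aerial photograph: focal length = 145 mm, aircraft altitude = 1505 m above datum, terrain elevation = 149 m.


scale = f / (H - h) = 145 mm / 1356 m = 145 / 1356000 = 1:9352

1:9352


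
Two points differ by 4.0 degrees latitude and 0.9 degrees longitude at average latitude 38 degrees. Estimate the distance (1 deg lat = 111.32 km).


dlat_km = 4.0 * 111.32 = 445.28
dlon_km = 0.9 * 111.32 * cos(38) ≈ 78.949
dist = sqrt(445.28^2 + 78.949^2) ≈ 452.2 km

452.2 km


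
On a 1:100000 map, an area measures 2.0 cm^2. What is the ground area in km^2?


ground_area = 2.0 * (100000/100)^2 = 2000000.0 m^2 = 2.0 km^2

2.0 km^2


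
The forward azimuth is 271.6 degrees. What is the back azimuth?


back azimuth = (271.6 + 180) mod 360 = 91.6 degrees

91.6 degrees


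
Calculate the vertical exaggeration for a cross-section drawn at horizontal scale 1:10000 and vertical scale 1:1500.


VE = horizontal_scale / vertical_scale = 10000 / 1500 ≈ 6.7

6.7x


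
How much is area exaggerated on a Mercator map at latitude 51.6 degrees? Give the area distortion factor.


area_distortion = 1/cos^2(51.6) = 2.592

2.592


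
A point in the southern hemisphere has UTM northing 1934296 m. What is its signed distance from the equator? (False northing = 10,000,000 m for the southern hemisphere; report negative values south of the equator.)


For southern: actual = 1934296 - 10000000 = -8065704 m

-8065704 m


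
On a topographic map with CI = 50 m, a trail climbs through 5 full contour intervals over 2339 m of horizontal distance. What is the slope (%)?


elevation change = 5 * 50 = 250 m
slope = 250 / 2339 * 100 = 10.7%

10.7%


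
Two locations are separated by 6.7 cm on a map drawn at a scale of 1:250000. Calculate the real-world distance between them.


ground = 6.7 cm * 250000 / 100 = 16750.0 m = 16.75 km

16.75 km


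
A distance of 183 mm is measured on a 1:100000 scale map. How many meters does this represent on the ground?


ground = 183 mm * 100000 / 1000 = 18300.0 m

18300.0 m


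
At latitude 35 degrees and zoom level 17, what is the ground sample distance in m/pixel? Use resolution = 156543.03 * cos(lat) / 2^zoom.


res = 156543.03 * cos(35) / 2^17 = 156543.03 * 0.81915204 / 131072 = 0.98 m/pixel

0.98 m/pixel


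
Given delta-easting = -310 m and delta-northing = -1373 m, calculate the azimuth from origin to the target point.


az = atan2(-310, -1373) = -167.3 deg
adjusted to 0-360: 192.7 degrees

192.7 degrees


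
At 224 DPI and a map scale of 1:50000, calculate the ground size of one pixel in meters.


pixel_cm = 2.54 / 224 ≈ 0.011339 cm
ground = pixel_cm * 50000 / 100 = 2.54 * 50000 / (224 * 100) = 127000 / 22400 ≈ 5.67 m

5.67 m


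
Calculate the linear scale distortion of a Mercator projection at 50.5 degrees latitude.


SF = 1 / cos(50.5) = 1 / 0.636078 = 1.572

1.572


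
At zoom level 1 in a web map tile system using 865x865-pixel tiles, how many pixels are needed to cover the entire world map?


tiles per axis = 2^1 = 2
total tiles = 2^2 = 4
pixels per axis = 2 * 865 = 1730
total pixels = 1730^2 = 2992900

2992900 pixels


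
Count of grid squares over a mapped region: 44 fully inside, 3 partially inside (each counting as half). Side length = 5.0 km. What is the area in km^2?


effective squares = 44 + 3 * 0.5 = 45.5
area = 45.5 * 25.0 = 1137.5 km^2

1137.5 km^2


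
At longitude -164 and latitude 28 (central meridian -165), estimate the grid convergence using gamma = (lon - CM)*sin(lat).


gamma = (-164 - -165) * sin(28) = 1 * 0.469472 = 0.469 degrees

0.469 degrees


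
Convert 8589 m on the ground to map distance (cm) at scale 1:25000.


map_cm = 8589 * 100 / 25000 = 34.356 cm ≈ 34.36 cm

34.36 cm


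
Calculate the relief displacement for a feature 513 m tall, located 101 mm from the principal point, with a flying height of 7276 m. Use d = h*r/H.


d = h * r / H = 513 * 101 / 7276 = 7.12 mm

7.12 mm


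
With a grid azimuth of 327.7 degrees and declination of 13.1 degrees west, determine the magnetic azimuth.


magnetic azimuth = grid azimuth - declination (east +ve)
mag_az = 327.7 - -13.1 = 340.8 degrees

340.8 degrees


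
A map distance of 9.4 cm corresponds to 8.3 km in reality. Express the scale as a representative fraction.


ground = 8.3 km = 830000 cm; RF denominator = ground / map = 830000 / 9.4 ≈ 88298; RF = 1:88298

1:88298


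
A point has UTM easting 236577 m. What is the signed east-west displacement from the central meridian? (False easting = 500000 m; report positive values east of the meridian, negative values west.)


displacement = 236577 - 500000 = -263423 m

-263423 m


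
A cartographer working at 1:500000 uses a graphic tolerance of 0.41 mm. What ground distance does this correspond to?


ground = 0.41 mm * 500000 / 1000 = 205.0 m

205.0 m


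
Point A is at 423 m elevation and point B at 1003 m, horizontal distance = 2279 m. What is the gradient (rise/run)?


gradient = (1003 - 423) / 2279 = 580 / 2279 = 0.2545

0.2545


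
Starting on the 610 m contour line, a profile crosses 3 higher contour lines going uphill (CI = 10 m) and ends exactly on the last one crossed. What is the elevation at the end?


elevation = 610 + 3 * 10 = 640 m

640 m


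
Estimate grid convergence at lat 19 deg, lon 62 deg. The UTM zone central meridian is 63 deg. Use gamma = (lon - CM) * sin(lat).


gamma = (62 - 63) * sin(19) = -1 * 0.325568 = -0.326 degrees

-0.326 degrees


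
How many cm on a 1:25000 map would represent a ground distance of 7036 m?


map_cm = 7036 * 100 / 25000 = 28.144 cm ≈ 28.14 cm

28.14 cm


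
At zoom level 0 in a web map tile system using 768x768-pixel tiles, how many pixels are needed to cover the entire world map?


tiles per axis = 2^0 = 1
total tiles = 1^2 = 1
pixels per axis = 1 * 768 = 768
total pixels = 768^2 = 589824

589824 pixels


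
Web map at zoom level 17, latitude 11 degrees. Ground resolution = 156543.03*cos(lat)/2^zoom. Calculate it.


res = 156543.03 * cos(11) / 2^17 = 156543.03 * 0.98162718 / 131072 = 1.17 m/pixel

1.17 m/pixel


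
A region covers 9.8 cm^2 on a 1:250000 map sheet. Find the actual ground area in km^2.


ground_area = 9.8 * (250000/100)^2 = 61250000.0 m^2 = 61.25 km^2

61.25 km^2


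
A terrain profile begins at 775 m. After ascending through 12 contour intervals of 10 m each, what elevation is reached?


elevation = 775 + 12 * 10 = 895 m

895 m


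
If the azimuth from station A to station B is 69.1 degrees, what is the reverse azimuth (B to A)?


back azimuth = (69.1 + 180) mod 360 = 249.1 degrees

249.1 degrees


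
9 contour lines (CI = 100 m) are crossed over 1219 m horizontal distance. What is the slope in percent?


elevation change = 9 * 100 = 900 m
slope = 900 / 1219 * 100 = 73.8%

73.8%


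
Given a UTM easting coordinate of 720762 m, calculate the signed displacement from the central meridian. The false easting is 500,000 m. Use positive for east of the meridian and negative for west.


displacement = 720762 - 500000 = 220762 m

220762 m


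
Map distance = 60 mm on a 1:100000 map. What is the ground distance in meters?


ground = 60 mm * 100000 / 1000 = 6000.0 m

6000.0 m


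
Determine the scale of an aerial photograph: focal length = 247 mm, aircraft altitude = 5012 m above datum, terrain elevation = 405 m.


scale = f / (H - h) = 247 mm / 4607 m = 247 / 4607000 = 1:18652

1:18652


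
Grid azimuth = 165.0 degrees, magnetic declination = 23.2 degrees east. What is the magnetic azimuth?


magnetic azimuth = grid azimuth - declination (east +ve)
mag_az = 165.0 - 23.2 = 141.8 degrees

141.8 degrees


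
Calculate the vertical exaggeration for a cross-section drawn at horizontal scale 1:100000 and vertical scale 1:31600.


VE = horizontal_scale / vertical_scale = 100000 / 31600 ≈ 3.2

3.2x


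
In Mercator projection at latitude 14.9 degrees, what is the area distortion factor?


area_distortion = 1/cos^2(14.9) = 1.071

1.071


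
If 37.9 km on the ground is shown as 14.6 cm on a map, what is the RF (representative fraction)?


ground = 37.9 km = 3790000 cm; RF denominator = ground / map = 3790000 / 14.6 ≈ 259589; RF = 1:259589

1:259589


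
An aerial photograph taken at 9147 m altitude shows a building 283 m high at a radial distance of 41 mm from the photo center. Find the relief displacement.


d = h * r / H = 283 * 41 / 9147 = 1.27 mm

1.27 mm


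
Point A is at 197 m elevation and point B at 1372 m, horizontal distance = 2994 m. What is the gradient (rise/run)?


gradient = (1372 - 197) / 2994 = 1175 / 2994 = 0.3925

0.3925


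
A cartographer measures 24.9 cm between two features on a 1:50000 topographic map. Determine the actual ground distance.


ground = 24.9 cm * 50000 / 100 = 12450.0 m = 12.45 km

12.45 km


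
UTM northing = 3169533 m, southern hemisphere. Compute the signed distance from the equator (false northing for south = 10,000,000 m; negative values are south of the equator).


For southern: actual = 3169533 - 10000000 = -6830467 m

-6830467 m


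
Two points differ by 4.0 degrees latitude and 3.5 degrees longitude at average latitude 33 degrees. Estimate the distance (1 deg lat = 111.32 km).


dlat_km = 4.0 * 111.32 = 445.28
dlon_km = 3.5 * 111.32 * cos(33) ≈ 326.763
dist = sqrt(445.28^2 + 326.763^2) ≈ 552.3 km

552.3 km


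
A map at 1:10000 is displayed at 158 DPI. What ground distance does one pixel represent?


pixel_cm = 2.54 / 158 ≈ 0.016076 cm
ground = pixel_cm * 10000 / 100 = 2.54 * 10000 / (158 * 100) = 25400 / 15800 ≈ 1.61 m

1.61 m


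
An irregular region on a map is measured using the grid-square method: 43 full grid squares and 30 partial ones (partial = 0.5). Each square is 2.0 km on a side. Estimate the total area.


effective squares = 43 + 30 * 0.5 = 58.0
area = 58.0 * 4.0 = 232.0 km^2

232.0 km^2


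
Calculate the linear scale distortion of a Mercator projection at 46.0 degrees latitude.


SF = 1 / cos(46.0) = 1 / 0.694658 = 1.44

1.44


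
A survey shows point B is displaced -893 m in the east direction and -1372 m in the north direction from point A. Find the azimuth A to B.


az = atan2(-893, -1372) = -146.9 deg
adjusted to 0-360: 213.1 degrees

213.1 degrees


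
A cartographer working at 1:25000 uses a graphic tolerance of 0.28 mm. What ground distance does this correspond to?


ground = 0.28 mm * 25000 / 1000 = 7.0 m

7.0 m


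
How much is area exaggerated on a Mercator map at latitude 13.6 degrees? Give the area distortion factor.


area_distortion = 1/cos^2(13.6) = 1.059

1.059


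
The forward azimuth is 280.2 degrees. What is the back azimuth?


back azimuth = (280.2 + 180) mod 360 = 100.2 degrees

100.2 degrees


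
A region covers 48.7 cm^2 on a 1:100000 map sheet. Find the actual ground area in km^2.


ground_area = 48.7 * (100000/100)^2 = 48700000.0 m^2 = 48.7 km^2

48.7 km^2


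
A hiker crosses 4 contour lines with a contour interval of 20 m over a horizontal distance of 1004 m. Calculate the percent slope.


elevation change = 4 * 20 = 80 m
slope = 80 / 1004 * 100 = 8.0%

8.0%


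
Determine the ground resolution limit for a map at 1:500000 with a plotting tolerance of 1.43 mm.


ground = 1.43 mm * 500000 / 1000 = 715.0 m

715.0 m


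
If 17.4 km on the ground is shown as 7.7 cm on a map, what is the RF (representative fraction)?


ground = 17.4 km = 1740000 cm; RF denominator = ground / map = 1740000 / 7.7 ≈ 225974; RF = 1:225974

1:225974


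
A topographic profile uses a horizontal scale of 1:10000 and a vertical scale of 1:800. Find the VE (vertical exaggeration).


VE = horizontal_scale / vertical_scale = 10000 / 800 = 12.5

12.5x


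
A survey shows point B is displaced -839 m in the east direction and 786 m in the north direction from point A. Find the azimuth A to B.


az = atan2(-839, 786) = -46.9 deg
adjusted to 0-360: 313.1 degrees

313.1 degrees


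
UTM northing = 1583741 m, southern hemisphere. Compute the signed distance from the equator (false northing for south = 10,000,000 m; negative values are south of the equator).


For southern: actual = 1583741 - 10000000 = -8416259 m

-8416259 m


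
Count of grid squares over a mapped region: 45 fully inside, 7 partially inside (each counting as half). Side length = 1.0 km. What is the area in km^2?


effective squares = 45 + 7 * 0.5 = 48.5
area = 48.5 * 1.0 = 48.5 km^2

48.5 km^2


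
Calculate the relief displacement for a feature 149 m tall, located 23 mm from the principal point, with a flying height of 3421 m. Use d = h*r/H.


d = h * r / H = 149 * 23 / 3421 = 1.0 mm

1.0 mm


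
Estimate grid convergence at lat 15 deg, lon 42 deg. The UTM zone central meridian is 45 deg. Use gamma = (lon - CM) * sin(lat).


gamma = (42 - 45) * sin(15) = -3 * 0.258819 = -0.776 degrees

-0.776 degrees


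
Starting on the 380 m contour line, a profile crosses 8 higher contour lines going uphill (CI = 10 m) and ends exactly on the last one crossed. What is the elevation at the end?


elevation = 380 + 8 * 10 = 460 m

460 m


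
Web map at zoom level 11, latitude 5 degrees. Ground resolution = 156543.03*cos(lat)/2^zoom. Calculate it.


res = 156543.03 * cos(5) / 2^11 = 156543.03 * 0.9961947 / 2048 = 76.15 m/pixel

76.15 m/pixel


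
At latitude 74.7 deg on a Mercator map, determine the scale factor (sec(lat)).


SF = 1 / cos(74.7) = 1 / 0.263873 = 3.79

3.79


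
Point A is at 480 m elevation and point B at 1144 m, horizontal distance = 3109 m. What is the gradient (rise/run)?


gradient = (1144 - 480) / 3109 = 664 / 3109 = 0.2136

0.2136


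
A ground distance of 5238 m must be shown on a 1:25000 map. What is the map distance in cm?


map_cm = 5238 * 100 / 25000 = 20.952 cm ≈ 20.95 cm

20.95 cm


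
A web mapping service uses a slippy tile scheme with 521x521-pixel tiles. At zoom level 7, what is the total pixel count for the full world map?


tiles per axis = 2^7 = 128
total tiles = 128^2 = 16384
pixels per axis = 128 * 521 = 66688
total pixels = 66688^2 = 4447289344

4447289344 pixels


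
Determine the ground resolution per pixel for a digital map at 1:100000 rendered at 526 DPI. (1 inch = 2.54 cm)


pixel_cm = 2.54 / 526 ≈ 0.004829 cm
ground = pixel_cm * 100000 / 100 = 2.54 * 100000 / (526 * 100) = 254000 / 52600 ≈ 4.83 m

4.83 m


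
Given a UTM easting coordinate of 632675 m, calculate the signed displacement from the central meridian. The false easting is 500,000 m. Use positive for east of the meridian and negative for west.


displacement = 632675 - 500000 = 132675 m

132675 m


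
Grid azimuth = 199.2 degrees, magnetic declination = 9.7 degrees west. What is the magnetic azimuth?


magnetic azimuth = grid azimuth - declination (east +ve)
mag_az = 199.2 - -9.7 = 208.9 degrees

208.9 degrees


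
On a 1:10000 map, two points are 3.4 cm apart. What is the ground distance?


ground = 3.4 cm * 10000 / 100 = 340.0 m

340.0 m


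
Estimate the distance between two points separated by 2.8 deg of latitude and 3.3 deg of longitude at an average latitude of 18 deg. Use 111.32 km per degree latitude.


dlat_km = 2.8 * 111.32 = 311.696
dlon_km = 3.3 * 111.32 * cos(18) ≈ 349.376
dist = sqrt(311.696^2 + 349.376^2) ≈ 468.2 km

468.2 km


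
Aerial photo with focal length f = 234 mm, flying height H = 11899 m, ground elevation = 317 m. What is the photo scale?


scale = f / (H - h) = 234 mm / 11582 m = 234 / 11582000 = 1:49496

1:49496


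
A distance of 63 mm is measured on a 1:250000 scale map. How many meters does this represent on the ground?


ground = 63 mm * 250000 / 1000 = 15750.0 m

15750.0 m


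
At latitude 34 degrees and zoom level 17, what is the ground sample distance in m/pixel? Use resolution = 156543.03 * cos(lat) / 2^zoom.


res = 156543.03 * cos(34) / 2^17 = 156543.03 * 0.82903757 / 131072 = 0.99 m/pixel

0.99 m/pixel


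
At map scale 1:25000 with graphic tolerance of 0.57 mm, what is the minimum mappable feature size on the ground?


ground = 0.57 mm * 25000 / 1000 = 14.25 m

14.25 m


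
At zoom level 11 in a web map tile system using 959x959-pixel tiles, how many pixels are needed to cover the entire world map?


tiles per axis = 2^11 = 2048
total tiles = 2048^2 = 4194304
pixels per axis = 2048 * 959 = 1964032
total pixels = 1964032^2 = 3857421697024

3857421697024 pixels


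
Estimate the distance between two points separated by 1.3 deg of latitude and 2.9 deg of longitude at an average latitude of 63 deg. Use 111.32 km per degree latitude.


dlat_km = 1.3 * 111.32 = 144.716
dlon_km = 2.9 * 111.32 * cos(63) ≈ 146.561
dist = sqrt(144.716^2 + 146.561^2) ≈ 206.0 km

206.0 km


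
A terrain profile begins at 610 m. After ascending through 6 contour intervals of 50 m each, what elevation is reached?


elevation = 610 + 6 * 50 = 910 m

910 m


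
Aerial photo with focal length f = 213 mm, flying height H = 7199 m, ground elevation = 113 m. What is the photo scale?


scale = f / (H - h) = 213 mm / 7086 m = 213 / 7086000 = 1:33268

1:33268


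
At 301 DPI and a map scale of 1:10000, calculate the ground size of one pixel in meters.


pixel_cm = 2.54 / 301 ≈ 0.008439 cm
ground = pixel_cm * 10000 / 100 = 2.54 * 10000 / (301 * 100) = 25400 / 30100 ≈ 0.84 m

0.84 m


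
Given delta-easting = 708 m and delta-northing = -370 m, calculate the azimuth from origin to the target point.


az = atan2(708, -370) = 117.6 deg
adjusted to 0-360: 117.6 degrees

117.6 degrees


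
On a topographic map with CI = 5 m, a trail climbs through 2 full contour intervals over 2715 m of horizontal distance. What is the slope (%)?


elevation change = 2 * 5 = 10 m
slope = 10 / 2715 * 100 = 0.4%

0.4%


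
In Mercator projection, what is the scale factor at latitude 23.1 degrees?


SF = 1 / cos(23.1) = 1 / 0.919821 = 1.087

1.087


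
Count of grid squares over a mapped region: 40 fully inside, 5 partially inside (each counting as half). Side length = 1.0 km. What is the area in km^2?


effective squares = 40 + 5 * 0.5 = 42.5
area = 42.5 * 1.0 = 42.5 km^2

42.5 km^2


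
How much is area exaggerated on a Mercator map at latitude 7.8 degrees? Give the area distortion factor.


area_distortion = 1/cos^2(7.8) = 1.019

1.019


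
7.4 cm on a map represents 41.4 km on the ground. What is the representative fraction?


ground = 41.4 km = 4140000 cm; RF denominator = ground / map = 4140000 / 7.4 ≈ 559459; RF = 1:559459

1:559459


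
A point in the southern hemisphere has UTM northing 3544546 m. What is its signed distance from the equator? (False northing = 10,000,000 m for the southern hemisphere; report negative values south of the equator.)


For southern: actual = 3544546 - 10000000 = -6455454 m

-6455454 m


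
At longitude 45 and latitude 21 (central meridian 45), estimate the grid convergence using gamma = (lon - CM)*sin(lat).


gamma = (45 - 45) * sin(21) = 0 * 0.358368 = 0.0 degrees

0.0 degrees


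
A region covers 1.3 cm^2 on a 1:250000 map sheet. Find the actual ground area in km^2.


ground_area = 1.3 * (250000/100)^2 = 8125000.0 m^2 = 8.125 km^2

8.125 km^2


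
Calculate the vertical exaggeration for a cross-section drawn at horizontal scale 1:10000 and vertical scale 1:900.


VE = horizontal_scale / vertical_scale = 10000 / 900 ≈ 11.1

11.1x


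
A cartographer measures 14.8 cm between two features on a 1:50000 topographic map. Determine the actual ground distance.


ground = 14.8 cm * 50000 / 100 = 7400.0 m = 7.4 km

7.4 km


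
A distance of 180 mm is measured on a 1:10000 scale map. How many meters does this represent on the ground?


ground = 180 mm * 10000 / 1000 = 1800.0 m

1800.0 m


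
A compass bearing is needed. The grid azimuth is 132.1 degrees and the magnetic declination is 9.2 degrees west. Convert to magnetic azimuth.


magnetic azimuth = grid azimuth - declination (east +ve)
mag_az = 132.1 - -9.2 = 141.3 degrees

141.3 degrees


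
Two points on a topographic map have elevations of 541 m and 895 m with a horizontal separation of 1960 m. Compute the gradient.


gradient = (895 - 541) / 1960 = 354 / 1960 = 0.1806

0.1806
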